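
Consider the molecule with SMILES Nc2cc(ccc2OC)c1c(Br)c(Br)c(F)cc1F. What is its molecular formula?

Walk through each heavy atom and fill implicit hydrogens from standard valence (C 4, N 3, O 2, S 2, halogen 1); for lowercase aromatic atoms, an aromatic c carries 1 H when it has two neighbours and 0 H with three, and aromatic n carries 0 H:
  atom 1: N, bond orders sum to 1 (valence 3) → 2 H
  atom 2: aromatic c, 3 neighbours → 0 H
  atom 3: aromatic c, 2 neighbours → 1 H
  atom 4: aromatic c, 3 neighbours → 0 H
  atom 5: aromatic c, 2 neighbours → 1 H
  atom 6: aromatic c, 2 neighbours → 1 H
  atom 7: aromatic c, 3 neighbours → 0 H
  atom 8: O, bond orders sum to 2 (valence 2) → 0 H
  atom 9: C, bond orders sum to 1 (valence 4) → 3 H
  atom 10: aromatic c, 3 neighbours → 0 H
  atom 11: aromatic c, 3 neighbours → 0 H
  atom 12: Br (halogen, monovalent) → 0 H
  atom 13: aromatic c, 3 neighbours → 0 H
  atom 14: Br (halogen, monovalent) → 0 H
  atom 15: aromatic c, 3 neighbours → 0 H
  atom 16: F (halogen, monovalent) → 0 H
  atom 17: aromatic c, 2 neighbours → 1 H
  atom 18: aromatic c, 3 neighbours → 0 H
  atom 19: F (halogen, monovalent) → 0 H
Totals → C:13, H:9, Br:2, F:2, N:1, O:1.

C13H9Br2F2NO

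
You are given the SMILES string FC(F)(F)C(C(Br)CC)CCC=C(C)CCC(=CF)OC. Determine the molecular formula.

C15H23BrF4O

Walk through each heavy atom and fill implicit hydrogens from standard valence (C 4, N 3, O 2, S 2, halogen 1):
  atom 1: F (halogen, monovalent) → 0 H
  atom 2: C, bond orders sum to 4 (valence 4) → 0 H
  atom 3: F (halogen, monovalent) → 0 H
  atom 4: F (halogen, monovalent) → 0 H
  atom 5: C, bond orders sum to 3 (valence 4) → 1 H
  atom 6: C, bond orders sum to 3 (valence 4) → 1 H
  atom 7: Br (halogen, monovalent) → 0 H
  atom 8: C, bond orders sum to 2 (valence 4) → 2 H
  atom 9: C, bond orders sum to 1 (valence 4) → 3 H
  atom 10: C, bond orders sum to 2 (valence 4) → 2 H
  atom 11: C, bond orders sum to 2 (valence 4) → 2 H
  atom 12: C, bond orders sum to 3 (valence 4) → 1 H
  atom 13: C, bond orders sum to 4 (valence 4) → 0 H
  atom 14: C, bond orders sum to 1 (valence 4) → 3 H
  atom 15: C, bond orders sum to 2 (valence 4) → 2 H
  atom 16: C, bond orders sum to 2 (valence 4) → 2 H
  atom 17: C, bond orders sum to 4 (valence 4) → 0 H
  atom 18: C, bond orders sum to 3 (valence 4) → 1 H
  atom 19: F (halogen, monovalent) → 0 H
  atom 20: O, bond orders sum to 2 (valence 2) → 0 H
  atom 21: C, bond orders sum to 1 (valence 4) → 3 H
Totals → C:15, H:23, Br:1, F:4, O:1.
In Hill order: C15H23BrF4O.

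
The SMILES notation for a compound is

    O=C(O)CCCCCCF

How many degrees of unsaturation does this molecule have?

1

Molecular formula: C7H13FO2.
DoU = (2C + 2 + N − H − X) / 2, where X is the halogen count and O/S are ignored.
    = (2·7 + 2 + 0 − 13 − 1) / 2 = 2 / 2 = 1.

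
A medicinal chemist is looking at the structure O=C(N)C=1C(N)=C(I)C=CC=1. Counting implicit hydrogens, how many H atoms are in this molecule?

Walk through each heavy atom and fill implicit hydrogens from standard valence (C 4, N 3, O 2, S 2, halogen 1):
  atom 1: O, bond orders sum to 2 (valence 2) → 0 H
  atom 2: C, bond orders sum to 4 (valence 4) → 0 H
  atom 3: N, bond orders sum to 1 (valence 3) → 2 H
  atom 4: C, bond orders sum to 4 (valence 4) → 0 H
  atom 5: C, bond orders sum to 4 (valence 4) → 0 H
  atom 6: N, bond orders sum to 1 (valence 3) → 2 H
  atom 7: C, bond orders sum to 4 (valence 4) → 0 H
  atom 8: I (halogen, monovalent) → 0 H
  atom 9: C, bond orders sum to 3 (valence 4) → 1 H
  atom 10: C, bond orders sum to 3 (valence 4) → 1 H
  atom 11: C, bond orders sum to 3 (valence 4) → 1 H
Total hydrogens: 7.

7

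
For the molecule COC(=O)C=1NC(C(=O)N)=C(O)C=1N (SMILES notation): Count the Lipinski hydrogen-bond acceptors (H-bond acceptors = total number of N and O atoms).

N atoms: 3; O atoms: 4.
Lipinski HBA = 3 + 4 = 7.

7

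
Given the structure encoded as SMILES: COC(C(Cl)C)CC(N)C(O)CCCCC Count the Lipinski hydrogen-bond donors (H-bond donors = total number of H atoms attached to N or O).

Donors: find every N or O and count the H atoms it carries.
  atom 2 (O): bond orders sum to 2 → 0 H
  atom 9 (N): bond orders sum to 1 → 2 H
  atom 11 (O): bond orders sum to 1 → 1 H
Lipinski HBD = 3.

3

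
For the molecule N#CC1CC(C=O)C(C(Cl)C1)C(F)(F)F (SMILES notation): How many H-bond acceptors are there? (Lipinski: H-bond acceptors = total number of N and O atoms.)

N atoms: 1; O atoms: 1.
Lipinski HBA = 1 + 1 = 2.

2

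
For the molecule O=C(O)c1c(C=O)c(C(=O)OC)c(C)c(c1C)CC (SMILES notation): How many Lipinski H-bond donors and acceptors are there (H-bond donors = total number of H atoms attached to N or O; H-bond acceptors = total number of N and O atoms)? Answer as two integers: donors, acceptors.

Donors: find every N or O and count the H atoms it carries.
  atom 1 (O): bond orders sum to 2 → 0 H
  atom 3 (O): bond orders sum to 1 → 1 H
  atom 7 (O): bond orders sum to 2 → 0 H
  atom 10 (O): bond orders sum to 2 → 0 H
  atom 11 (O): bond orders sum to 2 → 0 H
Lipinski HBD = 1.
Acceptors: N atoms = 0, O atoms = 5 → HBA = 5.

1, 5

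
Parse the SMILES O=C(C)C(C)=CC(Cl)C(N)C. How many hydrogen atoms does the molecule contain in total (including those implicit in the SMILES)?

Walk through each heavy atom and fill implicit hydrogens from standard valence (C 4, N 3, O 2, S 2, halogen 1):
  atom 1: O, bond orders sum to 2 (valence 2) → 0 H
  atom 2: C, bond orders sum to 4 (valence 4) → 0 H
  atom 3: C, bond orders sum to 1 (valence 4) → 3 H
  atom 4: C, bond orders sum to 4 (valence 4) → 0 H
  atom 5: C, bond orders sum to 1 (valence 4) → 3 H
  atom 6: C, bond orders sum to 3 (valence 4) → 1 H
  atom 7: C, bond orders sum to 3 (valence 4) → 1 H
  atom 8: Cl (halogen, monovalent) → 0 H
  atom 9: C, bond orders sum to 3 (valence 4) → 1 H
  atom 10: N, bond orders sum to 1 (valence 3) → 2 H
  atom 11: C, bond orders sum to 1 (valence 4) → 3 H
Total hydrogens: 14.

14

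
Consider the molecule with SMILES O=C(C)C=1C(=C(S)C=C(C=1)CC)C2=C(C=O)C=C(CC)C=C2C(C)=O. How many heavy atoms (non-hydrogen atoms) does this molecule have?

Every atom symbol written in the SMILES (organic subset) is one heavy atom; implicit H are not written.
Heavy atoms by element → C:21, O:3, S:1.
Total: 25.

25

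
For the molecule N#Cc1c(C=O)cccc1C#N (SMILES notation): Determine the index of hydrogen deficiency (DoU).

Molecular formula: C9H4N2O.
DoU = (2C + 2 + N − H − X) / 2, where X is the halogen count and O/S are ignored.
    = (2·9 + 2 + 2 − 4 − 0) / 2 = 18 / 2 = 9.

9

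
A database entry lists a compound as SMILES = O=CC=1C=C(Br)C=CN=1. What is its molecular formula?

C6H4BrNO

Walk through each heavy atom and fill implicit hydrogens from standard valence (C 4, N 3, O 2, S 2, halogen 1):
  atom 1: O, bond orders sum to 2 (valence 2) → 0 H
  atom 2: C, bond orders sum to 3 (valence 4) → 1 H
  atom 3: C, bond orders sum to 4 (valence 4) → 0 H
  atom 4: C, bond orders sum to 3 (valence 4) → 1 H
  atom 5: C, bond orders sum to 4 (valence 4) → 0 H
  atom 6: Br (halogen, monovalent) → 0 H
  atom 7: C, bond orders sum to 3 (valence 4) → 1 H
  atom 8: C, bond orders sum to 3 (valence 4) → 1 H
  atom 9: N, bond orders sum to 3 (valence 3) → 0 H
Totals → C:6, H:4, Br:1, N:1, O:1.
In Hill order: C6H4BrNO.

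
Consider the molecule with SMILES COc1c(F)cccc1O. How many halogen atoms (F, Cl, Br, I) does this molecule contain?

1

Halogen atoms appear at heavy-atom position 5 (1×F).
Other groups present: 1 ether, 1 hydroxyl.
Halogen count: 1.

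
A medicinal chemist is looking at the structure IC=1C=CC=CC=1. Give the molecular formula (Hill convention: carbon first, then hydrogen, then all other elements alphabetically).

C6H5I

Walk through each heavy atom and fill implicit hydrogens from standard valence (C 4, N 3, O 2, S 2, halogen 1):
  atom 1: I (halogen, monovalent) → 0 H
  atom 2: C, bond orders sum to 4 (valence 4) → 0 H
  atom 3: C, bond orders sum to 3 (valence 4) → 1 H
  atom 4: C, bond orders sum to 3 (valence 4) → 1 H
  atom 5: C, bond orders sum to 3 (valence 4) → 1 H
  atom 6: C, bond orders sum to 3 (valence 4) → 1 H
  atom 7: C, bond orders sum to 3 (valence 4) → 1 H
Totals → C:6, H:5, I:1.
In Hill order: C6H5I.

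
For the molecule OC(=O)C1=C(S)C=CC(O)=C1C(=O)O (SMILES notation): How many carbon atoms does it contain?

Count every carbon token in the SMILES (each C, including those in ring-closure positions and inside branches).
Carbon count: 8.

8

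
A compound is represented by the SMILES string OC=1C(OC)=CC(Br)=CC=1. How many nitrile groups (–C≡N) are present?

0

Scan the SMILES for the nitrile motif — none present.
Groups that are present: 1 ether, 1 hydroxyl.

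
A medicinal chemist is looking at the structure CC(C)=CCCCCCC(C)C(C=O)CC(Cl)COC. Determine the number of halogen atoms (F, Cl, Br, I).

Halogen atoms appear at heavy-atom position 17 (1×Cl).
Other groups present: 1 aldehyde, 1 alkene, 1 ether.
Halogen count: 1.

1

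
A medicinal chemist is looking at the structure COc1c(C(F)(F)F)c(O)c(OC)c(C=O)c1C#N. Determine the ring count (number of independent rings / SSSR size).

1

In SMILES, each pair of matching ring-closure digits denotes one ring-closing bond; the number of such bonds equals the number of independent rings.
Ring-closure bonds here: 1.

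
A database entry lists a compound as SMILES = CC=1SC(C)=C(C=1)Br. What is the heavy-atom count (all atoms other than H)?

Every atom symbol written in the SMILES (organic subset) is one heavy atom; implicit H are not written.
Heavy atoms by element → Br:1, C:6, S:1.
Total: 8.

8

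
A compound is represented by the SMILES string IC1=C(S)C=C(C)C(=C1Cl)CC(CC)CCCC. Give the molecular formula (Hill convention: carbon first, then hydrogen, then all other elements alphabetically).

C15H22ClIS

Walk through each heavy atom and fill implicit hydrogens from standard valence (C 4, N 3, O 2, S 2, halogen 1):
  atom 1: I (halogen, monovalent) → 0 H
  atom 2: C, bond orders sum to 4 (valence 4) → 0 H
  atom 3: C, bond orders sum to 4 (valence 4) → 0 H
  atom 4: S, bond orders sum to 1 (valence 2) → 1 H
  atom 5: C, bond orders sum to 3 (valence 4) → 1 H
  atom 6: C, bond orders sum to 4 (valence 4) → 0 H
  atom 7: C, bond orders sum to 1 (valence 4) → 3 H
  atom 8: C, bond orders sum to 4 (valence 4) → 0 H
  atom 9: C, bond orders sum to 4 (valence 4) → 0 H
  atom 10: Cl (halogen, monovalent) → 0 H
  atom 11: C, bond orders sum to 2 (valence 4) → 2 H
  atom 12: C, bond orders sum to 3 (valence 4) → 1 H
  atom 13: C, bond orders sum to 2 (valence 4) → 2 H
  atom 14: C, bond orders sum to 1 (valence 4) → 3 H
  atom 15: C, bond orders sum to 2 (valence 4) → 2 H
  atom 16: C, bond orders sum to 2 (valence 4) → 2 H
  atom 17: C, bond orders sum to 2 (valence 4) → 2 H
  atom 18: C, bond orders sum to 1 (valence 4) → 3 H
Totals → C:15, H:22, Cl:1, I:1, S:1.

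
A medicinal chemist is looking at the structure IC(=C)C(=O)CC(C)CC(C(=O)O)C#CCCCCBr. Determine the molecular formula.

C15H20BrIO3

Walk through each heavy atom and fill implicit hydrogens from standard valence (C 4, N 3, O 2, S 2, halogen 1):
  atom 1: I (halogen, monovalent) → 0 H
  atom 2: C, bond orders sum to 4 (valence 4) → 0 H
  atom 3: C, bond orders sum to 2 (valence 4) → 2 H
  atom 4: C, bond orders sum to 4 (valence 4) → 0 H
  atom 5: O, bond orders sum to 2 (valence 2) → 0 H
  atom 6: C, bond orders sum to 2 (valence 4) → 2 H
  atom 7: C, bond orders sum to 3 (valence 4) → 1 H
  atom 8: C, bond orders sum to 1 (valence 4) → 3 H
  atom 9: C, bond orders sum to 2 (valence 4) → 2 H
  atom 10: C, bond orders sum to 3 (valence 4) → 1 H
  atom 11: C, bond orders sum to 4 (valence 4) → 0 H
  atom 12: O, bond orders sum to 2 (valence 2) → 0 H
  atom 13: O, bond orders sum to 1 (valence 2) → 1 H
  atom 14: C, bond orders sum to 4 (valence 4) → 0 H
  atom 15: C, bond orders sum to 4 (valence 4) → 0 H
  atom 16: C, bond orders sum to 2 (valence 4) → 2 H
  atom 17: C, bond orders sum to 2 (valence 4) → 2 H
  atom 18: C, bond orders sum to 2 (valence 4) → 2 H
  atom 19: C, bond orders sum to 2 (valence 4) → 2 H
  atom 20: Br (halogen, monovalent) → 0 H
Totals → C:15, H:20, Br:1, I:1, O:3.
In Hill order: C15H20BrIO3.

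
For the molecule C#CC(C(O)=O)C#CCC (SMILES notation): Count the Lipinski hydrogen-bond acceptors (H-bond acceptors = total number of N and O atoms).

N atoms: 0; O atoms: 2.
Lipinski HBA = 0 + 2 = 2.

2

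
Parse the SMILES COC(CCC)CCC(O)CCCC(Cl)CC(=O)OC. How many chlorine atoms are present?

1

Scan the SMILES for Cl atoms (remember two-letter symbols like Cl and Br are single atoms).
Chlorine count: 1.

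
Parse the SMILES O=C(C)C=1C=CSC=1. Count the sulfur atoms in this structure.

1

Scan the SMILES for S atoms (remember two-letter symbols like Cl and Br are single atoms).
Sulfur count: 1.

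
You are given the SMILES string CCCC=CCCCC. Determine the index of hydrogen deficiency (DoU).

1

Molecular formula: C9H18.
DoU = (2C + 2 + N − H − X) / 2, where X is the halogen count and O/S are ignored.
    = (2·9 + 2 + 0 − 18 − 0) / 2 = 2 / 2 = 1.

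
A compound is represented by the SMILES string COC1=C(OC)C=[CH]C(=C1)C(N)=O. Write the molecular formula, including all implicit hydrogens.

Walk through each heavy atom and fill implicit hydrogens from standard valence (C 4, N 3, O 2, S 2, halogen 1):
  atom 1: C, bond orders sum to 1 (valence 4) → 3 H
  atom 2: O, bond orders sum to 2 (valence 2) → 0 H
  atom 3: C, bond orders sum to 4 (valence 4) → 0 H
  atom 4: C, bond orders sum to 4 (valence 4) → 0 H
  atom 5: O, bond orders sum to 2 (valence 2) → 0 H
  atom 6: C, bond orders sum to 1 (valence 4) → 3 H
  atom 7: C, bond orders sum to 3 (valence 4) → 1 H
  atom 8: C with explicit H count 1
  atom 9: C, bond orders sum to 4 (valence 4) → 0 H
  atom 10: C, bond orders sum to 3 (valence 4) → 1 H
  atom 11: C, bond orders sum to 4 (valence 4) → 0 H
  atom 12: N, bond orders sum to 1 (valence 3) → 2 H
  atom 13: O, bond orders sum to 2 (valence 2) → 0 H
Totals → C:9, H:11, N:1, O:3.
In Hill order: C9H11NO3.

C9H11NO3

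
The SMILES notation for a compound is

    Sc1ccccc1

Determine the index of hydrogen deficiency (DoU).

4

Molecular formula: C6H6S.
DoU = (2C + 2 + N − H − X) / 2, where X is the halogen count and O/S are ignored.
    = (2·6 + 2 + 0 − 6 − 0) / 2 = 8 / 2 = 4.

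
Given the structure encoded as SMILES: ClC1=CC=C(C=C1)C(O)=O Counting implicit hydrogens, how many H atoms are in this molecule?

Walk through each heavy atom and fill implicit hydrogens from standard valence (C 4, N 3, O 2, S 2, halogen 1):
  atom 1: Cl (halogen, monovalent) → 0 H
  atom 2: C, bond orders sum to 4 (valence 4) → 0 H
  atom 3: C, bond orders sum to 3 (valence 4) → 1 H
  atom 4: C, bond orders sum to 3 (valence 4) → 1 H
  atom 5: C, bond orders sum to 4 (valence 4) → 0 H
  atom 6: C, bond orders sum to 3 (valence 4) → 1 H
  atom 7: C, bond orders sum to 3 (valence 4) → 1 H
  atom 8: C, bond orders sum to 4 (valence 4) → 0 H
  atom 9: O, bond orders sum to 1 (valence 2) → 1 H
  atom 10: O, bond orders sum to 2 (valence 2) → 0 H
Total hydrogens: 5.

5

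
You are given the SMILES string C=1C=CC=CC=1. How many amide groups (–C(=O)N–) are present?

Scan the SMILES for the amide motif — none present.

0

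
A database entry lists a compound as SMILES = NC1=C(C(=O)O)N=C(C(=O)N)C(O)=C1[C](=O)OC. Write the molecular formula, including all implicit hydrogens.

C9H9N3O6

Walk through each heavy atom and fill implicit hydrogens from standard valence (C 4, N 3, O 2, S 2, halogen 1):
  atom 1: N, bond orders sum to 1 (valence 3) → 2 H
  atom 2: C, bond orders sum to 4 (valence 4) → 0 H
  atom 3: C, bond orders sum to 4 (valence 4) → 0 H
  atom 4: C, bond orders sum to 4 (valence 4) → 0 H
  atom 5: O, bond orders sum to 2 (valence 2) → 0 H
  atom 6: O, bond orders sum to 1 (valence 2) → 1 H
  atom 7: N, bond orders sum to 3 (valence 3) → 0 H
  atom 8: C, bond orders sum to 4 (valence 4) → 0 H
  atom 9: C, bond orders sum to 4 (valence 4) → 0 H
  atom 10: O, bond orders sum to 2 (valence 2) → 0 H
  atom 11: N, bond orders sum to 1 (valence 3) → 2 H
  atom 12: C, bond orders sum to 4 (valence 4) → 0 H
  atom 13: O, bond orders sum to 1 (valence 2) → 1 H
  atom 14: C, bond orders sum to 4 (valence 4) → 0 H
  atom 15: C with explicit H count 0
  atom 16: O, bond orders sum to 2 (valence 2) → 0 H
  atom 17: O, bond orders sum to 2 (valence 2) → 0 H
  atom 18: C, bond orders sum to 1 (valence 4) → 3 H
Totals → C:9, H:9, N:3, O:6.
In Hill order: C9H9N3O6.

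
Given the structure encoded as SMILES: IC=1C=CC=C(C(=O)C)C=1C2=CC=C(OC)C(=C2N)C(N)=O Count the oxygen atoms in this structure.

3

Scan the SMILES for O atoms (remember two-letter symbols like Cl and Br are single atoms).
Oxygen count: 3.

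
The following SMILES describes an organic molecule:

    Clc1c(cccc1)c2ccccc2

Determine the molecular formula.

C12H9Cl

Walk through each heavy atom and fill implicit hydrogens from standard valence (C 4, N 3, O 2, S 2, halogen 1); for lowercase aromatic atoms, an aromatic c carries 1 H when it has two neighbours and 0 H with three, and aromatic n carries 0 H:
  atom 1: Cl (halogen, monovalent) → 0 H
  atom 2: aromatic c, 3 neighbours → 0 H
  atom 3: aromatic c, 3 neighbours → 0 H
  atom 4: aromatic c, 2 neighbours → 1 H
  atom 5: aromatic c, 2 neighbours → 1 H
  atom 6: aromatic c, 2 neighbours → 1 H
  atom 7: aromatic c, 2 neighbours → 1 H
  atom 8: aromatic c, 3 neighbours → 0 H
  atom 9: aromatic c, 2 neighbours → 1 H
  atom 10: aromatic c, 2 neighbours → 1 H
  atom 11: aromatic c, 2 neighbours → 1 H
  atom 12: aromatic c, 2 neighbours → 1 H
  atom 13: aromatic c, 2 neighbours → 1 H
Totals → C:12, H:9, Cl:1.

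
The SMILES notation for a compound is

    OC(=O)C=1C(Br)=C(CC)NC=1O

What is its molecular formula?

C7H8BrNO3

Walk through each heavy atom and fill implicit hydrogens from standard valence (C 4, N 3, O 2, S 2, halogen 1):
  atom 1: O, bond orders sum to 1 (valence 2) → 1 H
  atom 2: C, bond orders sum to 4 (valence 4) → 0 H
  atom 3: O, bond orders sum to 2 (valence 2) → 0 H
  atom 4: C, bond orders sum to 4 (valence 4) → 0 H
  atom 5: C, bond orders sum to 4 (valence 4) → 0 H
  atom 6: Br (halogen, monovalent) → 0 H
  atom 7: C, bond orders sum to 4 (valence 4) → 0 H
  atom 8: C, bond orders sum to 2 (valence 4) → 2 H
  atom 9: C, bond orders sum to 1 (valence 4) → 3 H
  atom 10: N, bond orders sum to 2 (valence 3) → 1 H
  atom 11: C, bond orders sum to 4 (valence 4) → 0 H
  atom 12: O, bond orders sum to 1 (valence 2) → 1 H
Totals → C:7, H:8, Br:1, N:1, O:3.
In Hill order: C7H8BrNO3.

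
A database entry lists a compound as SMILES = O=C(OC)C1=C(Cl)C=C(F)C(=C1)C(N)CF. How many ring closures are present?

In SMILES, each pair of matching ring-closure digits denotes one ring-closing bond; the number of such bonds equals the number of independent rings.
Ring-closure bonds here: 1.

1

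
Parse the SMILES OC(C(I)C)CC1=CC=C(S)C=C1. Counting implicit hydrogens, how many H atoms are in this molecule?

Walk through each heavy atom and fill implicit hydrogens from standard valence (C 4, N 3, O 2, S 2, halogen 1):
  atom 1: O, bond orders sum to 1 (valence 2) → 1 H
  atom 2: C, bond orders sum to 3 (valence 4) → 1 H
  atom 3: C, bond orders sum to 3 (valence 4) → 1 H
  atom 4: I (halogen, monovalent) → 0 H
  atom 5: C, bond orders sum to 1 (valence 4) → 3 H
  atom 6: C, bond orders sum to 2 (valence 4) → 2 H
  atom 7: C, bond orders sum to 4 (valence 4) → 0 H
  atom 8: C, bond orders sum to 3 (valence 4) → 1 H
  atom 9: C, bond orders sum to 3 (valence 4) → 1 H
  atom 10: C, bond orders sum to 4 (valence 4) → 0 H
  atom 11: S, bond orders sum to 1 (valence 2) → 1 H
  atom 12: C, bond orders sum to 3 (valence 4) → 1 H
  atom 13: C, bond orders sum to 3 (valence 4) → 1 H
Total hydrogens: 13.

13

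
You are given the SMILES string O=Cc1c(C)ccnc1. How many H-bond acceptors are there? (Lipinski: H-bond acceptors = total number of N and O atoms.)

N atoms: 1; O atoms: 1.
Lipinski HBA = 1 + 1 = 2.

2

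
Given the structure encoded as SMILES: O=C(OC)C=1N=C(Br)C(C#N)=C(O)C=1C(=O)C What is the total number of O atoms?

4

Scan the SMILES for O atoms (remember two-letter symbols like Cl and Br are single atoms).
Oxygen count: 4.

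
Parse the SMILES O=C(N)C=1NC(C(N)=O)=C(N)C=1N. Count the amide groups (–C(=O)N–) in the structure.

2

The amide motif appears at heavy-atom positions 2, 7 in the SMILES.
Other groups present: 2 primary amine.
Amide count: 2.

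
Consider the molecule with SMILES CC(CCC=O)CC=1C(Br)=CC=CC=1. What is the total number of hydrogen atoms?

15

Walk through each heavy atom and fill implicit hydrogens from standard valence (C 4, N 3, O 2, S 2, halogen 1):
  atom 1: C, bond orders sum to 1 (valence 4) → 3 H
  atom 2: C, bond orders sum to 3 (valence 4) → 1 H
  atom 3: C, bond orders sum to 2 (valence 4) → 2 H
  atom 4: C, bond orders sum to 2 (valence 4) → 2 H
  atom 5: C, bond orders sum to 3 (valence 4) → 1 H
  atom 6: O, bond orders sum to 2 (valence 2) → 0 H
  atom 7: C, bond orders sum to 2 (valence 4) → 2 H
  atom 8: C, bond orders sum to 4 (valence 4) → 0 H
  atom 9: C, bond orders sum to 4 (valence 4) → 0 H
  atom 10: Br (halogen, monovalent) → 0 H
  atom 11: C, bond orders sum to 3 (valence 4) → 1 H
  atom 12: C, bond orders sum to 3 (valence 4) → 1 H
  atom 13: C, bond orders sum to 3 (valence 4) → 1 H
  atom 14: C, bond orders sum to 3 (valence 4) → 1 H
Total hydrogens: 15.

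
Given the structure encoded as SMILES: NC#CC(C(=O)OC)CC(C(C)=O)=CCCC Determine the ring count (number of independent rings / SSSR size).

0

In SMILES, each pair of matching ring-closure digits denotes one ring-closing bond; the number of such bonds equals the number of independent rings.
Ring-closure bonds here: 0.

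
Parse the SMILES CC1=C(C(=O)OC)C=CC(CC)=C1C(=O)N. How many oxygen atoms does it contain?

3

Scan the SMILES for O atoms (remember two-letter symbols like Cl and Br are single atoms).
Oxygen count: 3.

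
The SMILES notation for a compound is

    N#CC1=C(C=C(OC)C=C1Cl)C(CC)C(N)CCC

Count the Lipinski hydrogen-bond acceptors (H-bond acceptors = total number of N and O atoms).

3

N atoms: 2; O atoms: 1.
Lipinski HBA = 2 + 1 = 3.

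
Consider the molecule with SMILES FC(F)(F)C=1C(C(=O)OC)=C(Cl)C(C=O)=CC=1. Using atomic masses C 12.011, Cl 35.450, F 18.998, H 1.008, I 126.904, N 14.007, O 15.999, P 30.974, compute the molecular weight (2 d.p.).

266.60 g/mol

First, the molecular formula is C10H6ClF3O3 (counting implicit H from valence).
  C: 10 × 12.011 = 120.110
  Cl: 1 × 35.450 = 35.450
  F: 3 × 18.998 = 56.994
  H: 6 × 1.008 = 6.048
  O: 3 × 15.999 = 47.997
Sum: 10×12.011 + 1×35.450 + 3×18.998 + 6×1.008 + 3×15.999 = 266.599 → 266.60 g/mol.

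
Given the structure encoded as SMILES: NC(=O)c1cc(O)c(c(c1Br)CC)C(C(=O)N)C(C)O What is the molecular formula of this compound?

Walk through each heavy atom and fill implicit hydrogens from standard valence (C 4, N 3, O 2, S 2, halogen 1); for lowercase aromatic atoms, an aromatic c carries 1 H when it has two neighbours and 0 H with three, and aromatic n carries 0 H:
  atom 1: N, bond orders sum to 1 (valence 3) → 2 H
  atom 2: C, bond orders sum to 4 (valence 4) → 0 H
  atom 3: O, bond orders sum to 2 (valence 2) → 0 H
  atom 4: aromatic c, 3 neighbours → 0 H
  atom 5: aromatic c, 2 neighbours → 1 H
  atom 6: aromatic c, 3 neighbours → 0 H
  atom 7: O, bond orders sum to 1 (valence 2) → 1 H
  atom 8: aromatic c, 3 neighbours → 0 H
  atom 9: aromatic c, 3 neighbours → 0 H
  atom 10: aromatic c, 3 neighbours → 0 H
  atom 11: Br (halogen, monovalent) → 0 H
  atom 12: C, bond orders sum to 2 (valence 4) → 2 H
  atom 13: C, bond orders sum to 1 (valence 4) → 3 H
  atom 14: C, bond orders sum to 3 (valence 4) → 1 H
  atom 15: C, bond orders sum to 4 (valence 4) → 0 H
  atom 16: O, bond orders sum to 2 (valence 2) → 0 H
  atom 17: N, bond orders sum to 1 (valence 3) → 2 H
  atom 18: C, bond orders sum to 3 (valence 4) → 1 H
  atom 19: C, bond orders sum to 1 (valence 4) → 3 H
  atom 20: O, bond orders sum to 1 (valence 2) → 1 H
Totals → C:13, H:17, Br:1, N:2, O:4.

C13H17BrN2O4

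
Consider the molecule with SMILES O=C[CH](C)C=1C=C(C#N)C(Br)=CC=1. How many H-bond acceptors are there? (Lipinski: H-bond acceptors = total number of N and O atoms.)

2

N atoms: 1; O atoms: 1.
Lipinski HBA = 1 + 1 = 2.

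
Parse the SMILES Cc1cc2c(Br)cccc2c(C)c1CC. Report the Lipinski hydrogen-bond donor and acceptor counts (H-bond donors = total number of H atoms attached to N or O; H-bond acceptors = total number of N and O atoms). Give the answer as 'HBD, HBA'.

Donors: find every N or O and count the H atoms it carries.
  (no N or O atoms present)
Lipinski HBD = 0.
Acceptors: N atoms = 0, O atoms = 0 → HBA = 0.

0, 0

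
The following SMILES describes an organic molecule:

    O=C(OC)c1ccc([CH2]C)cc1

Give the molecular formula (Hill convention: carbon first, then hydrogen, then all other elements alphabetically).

C10H12O2

Walk through each heavy atom and fill implicit hydrogens from standard valence (C 4, N 3, O 2, S 2, halogen 1); for lowercase aromatic atoms, an aromatic c carries 1 H when it has two neighbours and 0 H with three, and aromatic n carries 0 H:
  atom 1: O, bond orders sum to 2 (valence 2) → 0 H
  atom 2: C, bond orders sum to 4 (valence 4) → 0 H
  atom 3: O, bond orders sum to 2 (valence 2) → 0 H
  atom 4: C, bond orders sum to 1 (valence 4) → 3 H
  atom 5: aromatic c, 3 neighbours → 0 H
  atom 6: aromatic c, 2 neighbours → 1 H
  atom 7: aromatic c, 2 neighbours → 1 H
  atom 8: aromatic c, 3 neighbours → 0 H
  atom 9: C with explicit H count 2
  atom 10: C, bond orders sum to 1 (valence 4) → 3 H
  atom 11: aromatic c, 2 neighbours → 1 H
  atom 12: aromatic c, 2 neighbours → 1 H
Totals → C:10, H:12, O:2.
In Hill order: C10H12O2.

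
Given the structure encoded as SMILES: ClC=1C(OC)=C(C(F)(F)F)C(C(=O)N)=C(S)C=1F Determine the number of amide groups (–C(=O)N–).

The amide motif appears at heavy-atom position 12 in the SMILES.
Other groups present: 1 ether, 1 thiol.
Amide count: 1.

1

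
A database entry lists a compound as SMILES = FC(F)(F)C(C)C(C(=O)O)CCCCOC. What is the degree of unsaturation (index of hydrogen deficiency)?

Degree of unsaturation = (number of rings) + (number of π bonds).
Ring closures in the SMILES: 0.
π bonds: 1 double bond (each 1 DoU) → 1 DoU from unsaturation.
Total DoU = 0 + 1 = 1.

1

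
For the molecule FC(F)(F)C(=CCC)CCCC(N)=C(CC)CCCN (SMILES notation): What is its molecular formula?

Walk through each heavy atom and fill implicit hydrogens from standard valence (C 4, N 3, O 2, S 2, halogen 1):
  atom 1: F (halogen, monovalent) → 0 H
  atom 2: C, bond orders sum to 4 (valence 4) → 0 H
  atom 3: F (halogen, monovalent) → 0 H
  atom 4: F (halogen, monovalent) → 0 H
  atom 5: C, bond orders sum to 4 (valence 4) → 0 H
  atom 6: C, bond orders sum to 3 (valence 4) → 1 H
  atom 7: C, bond orders sum to 2 (valence 4) → 2 H
  atom 8: C, bond orders sum to 1 (valence 4) → 3 H
  atom 9: C, bond orders sum to 2 (valence 4) → 2 H
  atom 10: C, bond orders sum to 2 (valence 4) → 2 H
  atom 11: C, bond orders sum to 2 (valence 4) → 2 H
  atom 12: C, bond orders sum to 4 (valence 4) → 0 H
  atom 13: N, bond orders sum to 1 (valence 3) → 2 H
  atom 14: C, bond orders sum to 4 (valence 4) → 0 H
  atom 15: C, bond orders sum to 2 (valence 4) → 2 H
  atom 16: C, bond orders sum to 1 (valence 4) → 3 H
  atom 17: C, bond orders sum to 2 (valence 4) → 2 H
  atom 18: C, bond orders sum to 2 (valence 4) → 2 H
  atom 19: C, bond orders sum to 2 (valence 4) → 2 H
  atom 20: N, bond orders sum to 1 (valence 3) → 2 H
Totals → C:15, H:27, F:3, N:2.
In Hill order: C15H27F3N2.

C15H27F3N2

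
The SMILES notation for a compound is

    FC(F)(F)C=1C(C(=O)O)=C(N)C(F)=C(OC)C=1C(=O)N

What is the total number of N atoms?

Scan the SMILES for N atoms (remember two-letter symbols like Cl and Br are single atoms).
Nitrogen count: 2.

2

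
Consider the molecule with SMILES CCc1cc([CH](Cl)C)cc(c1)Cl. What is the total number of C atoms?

10

Count every carbon token in the SMILES (each C, including those in ring-closure positions and inside branches).
Carbon count: 10.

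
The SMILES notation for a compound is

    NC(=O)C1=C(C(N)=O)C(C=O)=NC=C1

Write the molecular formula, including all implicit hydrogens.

Walk through each heavy atom and fill implicit hydrogens from standard valence (C 4, N 3, O 2, S 2, halogen 1):
  atom 1: N, bond orders sum to 1 (valence 3) → 2 H
  atom 2: C, bond orders sum to 4 (valence 4) → 0 H
  atom 3: O, bond orders sum to 2 (valence 2) → 0 H
  atom 4: C, bond orders sum to 4 (valence 4) → 0 H
  atom 5: C, bond orders sum to 4 (valence 4) → 0 H
  atom 6: C, bond orders sum to 4 (valence 4) → 0 H
  atom 7: N, bond orders sum to 1 (valence 3) → 2 H
  atom 8: O, bond orders sum to 2 (valence 2) → 0 H
  atom 9: C, bond orders sum to 4 (valence 4) → 0 H
  atom 10: C, bond orders sum to 3 (valence 4) → 1 H
  atom 11: O, bond orders sum to 2 (valence 2) → 0 H
  atom 12: N, bond orders sum to 3 (valence 3) → 0 H
  atom 13: C, bond orders sum to 3 (valence 4) → 1 H
  atom 14: C, bond orders sum to 3 (valence 4) → 1 H
Totals → C:8, H:7, N:3, O:3.

C8H7N3O3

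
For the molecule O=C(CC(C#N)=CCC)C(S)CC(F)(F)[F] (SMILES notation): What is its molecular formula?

Walk through each heavy atom and fill implicit hydrogens from standard valence (C 4, N 3, O 2, S 2, halogen 1):
  atom 1: O, bond orders sum to 2 (valence 2) → 0 H
  atom 2: C, bond orders sum to 4 (valence 4) → 0 H
  atom 3: C, bond orders sum to 2 (valence 4) → 2 H
  atom 4: C, bond orders sum to 4 (valence 4) → 0 H
  atom 5: C, bond orders sum to 4 (valence 4) → 0 H
  atom 6: N, bond orders sum to 3 (valence 3) → 0 H
  atom 7: C, bond orders sum to 3 (valence 4) → 1 H
  atom 8: C, bond orders sum to 2 (valence 4) → 2 H
  atom 9: C, bond orders sum to 1 (valence 4) → 3 H
  atom 10: C, bond orders sum to 3 (valence 4) → 1 H
  atom 11: S, bond orders sum to 1 (valence 2) → 1 H
  atom 12: C, bond orders sum to 2 (valence 4) → 2 H
  atom 13: C, bond orders sum to 4 (valence 4) → 0 H
  atom 14: F (halogen, monovalent) → 0 H
  atom 15: F (halogen, monovalent) → 0 H
  atom 16: F with explicit H count 0
Totals → C:10, H:12, F:3, N:1, O:1, S:1.

C10H12F3NOS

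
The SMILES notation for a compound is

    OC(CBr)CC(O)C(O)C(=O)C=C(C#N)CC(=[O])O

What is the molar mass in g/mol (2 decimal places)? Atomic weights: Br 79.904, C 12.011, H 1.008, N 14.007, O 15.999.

336.14 g/mol

First, the molecular formula is C11H14BrNO6 (counting implicit H from valence).
  Br: 1 × 79.904 = 79.904
  C: 11 × 12.011 = 132.121
  H: 14 × 1.008 = 14.112
  N: 1 × 14.007 = 14.007
  O: 6 × 15.999 = 95.994
Sum: 1×79.904 + 11×12.011 + 14×1.008 + 1×14.007 + 6×15.999 = 336.138 → 336.14 g/mol.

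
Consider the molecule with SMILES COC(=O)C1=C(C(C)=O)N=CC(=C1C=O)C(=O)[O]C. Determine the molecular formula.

Walk through each heavy atom and fill implicit hydrogens from standard valence (C 4, N 3, O 2, S 2, halogen 1):
  atom 1: C, bond orders sum to 1 (valence 4) → 3 H
  atom 2: O, bond orders sum to 2 (valence 2) → 0 H
  atom 3: C, bond orders sum to 4 (valence 4) → 0 H
  atom 4: O, bond orders sum to 2 (valence 2) → 0 H
  atom 5: C, bond orders sum to 4 (valence 4) → 0 H
  atom 6: C, bond orders sum to 4 (valence 4) → 0 H
  atom 7: C, bond orders sum to 4 (valence 4) → 0 H
  atom 8: C, bond orders sum to 1 (valence 4) → 3 H
  atom 9: O, bond orders sum to 2 (valence 2) → 0 H
  atom 10: N, bond orders sum to 3 (valence 3) → 0 H
  atom 11: C, bond orders sum to 3 (valence 4) → 1 H
  atom 12: C, bond orders sum to 4 (valence 4) → 0 H
  atom 13: C, bond orders sum to 4 (valence 4) → 0 H
  atom 14: C, bond orders sum to 3 (valence 4) → 1 H
  atom 15: O, bond orders sum to 2 (valence 2) → 0 H
  atom 16: C, bond orders sum to 4 (valence 4) → 0 H
  atom 17: O, bond orders sum to 2 (valence 2) → 0 H
  atom 18: O with explicit H count 0
  atom 19: C, bond orders sum to 1 (valence 4) → 3 H
Totals → C:12, H:11, N:1, O:6.
In Hill order: C12H11NO6.

C12H11NO6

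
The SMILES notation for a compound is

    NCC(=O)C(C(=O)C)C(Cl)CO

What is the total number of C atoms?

7

Count every carbon token in the SMILES (each C, including those in ring-closure positions and inside branches).
Carbon count: 7.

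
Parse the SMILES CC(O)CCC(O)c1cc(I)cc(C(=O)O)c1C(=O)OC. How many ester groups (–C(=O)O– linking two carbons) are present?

1

The ester motif appears at heavy-atom position 18 in the SMILES.
Other groups present: 1 carboxylic acid, 2 hydroxyl.
Ester count: 1.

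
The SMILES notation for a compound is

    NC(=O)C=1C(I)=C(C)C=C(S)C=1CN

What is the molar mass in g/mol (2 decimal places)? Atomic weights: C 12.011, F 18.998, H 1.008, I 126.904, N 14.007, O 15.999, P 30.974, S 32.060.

First, the molecular formula is C9H11IN2OS (counting implicit H from valence).
  C: 9 × 12.011 = 108.099
  H: 11 × 1.008 = 11.088
  I: 1 × 126.904 = 126.904
  N: 2 × 14.007 = 28.014
  O: 1 × 15.999 = 15.999
  S: 1 × 32.060 = 32.060
Sum: 9×12.011 + 11×1.008 + 1×126.904 + 2×14.007 + 1×15.999 + 1×32.060 = 322.164 → 322.16 g/mol.

322.16 g/mol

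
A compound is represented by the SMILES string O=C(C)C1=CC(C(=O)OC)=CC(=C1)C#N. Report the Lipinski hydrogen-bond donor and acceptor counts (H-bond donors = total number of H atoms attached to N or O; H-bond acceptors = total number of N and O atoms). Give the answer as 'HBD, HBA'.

0, 4

Donors: find every N or O and count the H atoms it carries.
  atom 1 (O): bond orders sum to 2 → 0 H
  atom 8 (O): bond orders sum to 2 → 0 H
  atom 9 (O): bond orders sum to 2 → 0 H
  atom 15 (N): bond orders sum to 3 → 0 H
Lipinski HBD = 0.
Acceptors: N atoms = 1, O atoms = 3 → HBA = 4.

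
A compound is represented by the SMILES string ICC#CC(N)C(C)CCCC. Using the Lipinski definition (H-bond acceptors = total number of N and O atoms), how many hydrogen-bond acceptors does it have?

N atoms: 1; O atoms: 0.
Lipinski HBA = 1 + 0 = 1.

1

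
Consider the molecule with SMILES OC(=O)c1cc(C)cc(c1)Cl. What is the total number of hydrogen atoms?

Walk through each heavy atom and fill implicit hydrogens from standard valence (C 4, N 3, O 2, S 2, halogen 1); for lowercase aromatic atoms, an aromatic c carries 1 H when it has two neighbours and 0 H with three, and aromatic n carries 0 H:
  atom 1: O, bond orders sum to 1 (valence 2) → 1 H
  atom 2: C, bond orders sum to 4 (valence 4) → 0 H
  atom 3: O, bond orders sum to 2 (valence 2) → 0 H
  atom 4: aromatic c, 3 neighbours → 0 H
  atom 5: aromatic c, 2 neighbours → 1 H
  atom 6: aromatic c, 3 neighbours → 0 H
  atom 7: C, bond orders sum to 1 (valence 4) → 3 H
  atom 8: aromatic c, 2 neighbours → 1 H
  atom 9: aromatic c, 3 neighbours → 0 H
  atom 10: aromatic c, 2 neighbours → 1 H
  atom 11: Cl (halogen, monovalent) → 0 H
Total hydrogens: 7.

7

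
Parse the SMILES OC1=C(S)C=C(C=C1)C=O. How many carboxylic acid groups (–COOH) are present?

Scan the SMILES for the carboxylic acid motif — none present.
Groups that are present: 1 aldehyde, 1 hydroxyl, 1 thiol.

0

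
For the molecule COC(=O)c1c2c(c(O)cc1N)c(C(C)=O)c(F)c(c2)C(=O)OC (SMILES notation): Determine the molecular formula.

C16H14FNO6

Walk through each heavy atom and fill implicit hydrogens from standard valence (C 4, N 3, O 2, S 2, halogen 1); for lowercase aromatic atoms, an aromatic c carries 1 H when it has two neighbours and 0 H with three, and aromatic n carries 0 H:
  atom 1: C, bond orders sum to 1 (valence 4) → 3 H
  atom 2: O, bond orders sum to 2 (valence 2) → 0 H
  atom 3: C, bond orders sum to 4 (valence 4) → 0 H
  atom 4: O, bond orders sum to 2 (valence 2) → 0 H
  atom 5: aromatic c, 3 neighbours → 0 H
  atom 6: aromatic c, 3 neighbours → 0 H
  atom 7: aromatic c, 3 neighbours → 0 H
  atom 8: aromatic c, 3 neighbours → 0 H
  atom 9: O, bond orders sum to 1 (valence 2) → 1 H
  atom 10: aromatic c, 2 neighbours → 1 H
  atom 11: aromatic c, 3 neighbours → 0 H
  atom 12: N, bond orders sum to 1 (valence 3) → 2 H
  atom 13: aromatic c, 3 neighbours → 0 H
  atom 14: C, bond orders sum to 4 (valence 4) → 0 H
  atom 15: C, bond orders sum to 1 (valence 4) → 3 H
  atom 16: O, bond orders sum to 2 (valence 2) → 0 H
  atom 17: aromatic c, 3 neighbours → 0 H
  atom 18: F (halogen, monovalent) → 0 H
  atom 19: aromatic c, 3 neighbours → 0 H
  atom 20: aromatic c, 2 neighbours → 1 H
  atom 21: C, bond orders sum to 4 (valence 4) → 0 H
  atom 22: O, bond orders sum to 2 (valence 2) → 0 H
  atom 23: O, bond orders sum to 2 (valence 2) → 0 H
  atom 24: C, bond orders sum to 1 (valence 4) → 3 H
Totals → C:16, H:14, F:1, N:1, O:6.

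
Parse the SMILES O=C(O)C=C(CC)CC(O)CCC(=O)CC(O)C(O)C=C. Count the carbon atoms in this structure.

Count every carbon token in the SMILES (each C, including those in ring-closure positions and inside branches).
Carbon count: 15.

15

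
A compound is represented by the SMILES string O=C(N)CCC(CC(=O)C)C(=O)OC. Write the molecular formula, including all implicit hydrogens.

Walk through each heavy atom and fill implicit hydrogens from standard valence (C 4, N 3, O 2, S 2, halogen 1):
  atom 1: O, bond orders sum to 2 (valence 2) → 0 H
  atom 2: C, bond orders sum to 4 (valence 4) → 0 H
  atom 3: N, bond orders sum to 1 (valence 3) → 2 H
  atom 4: C, bond orders sum to 2 (valence 4) → 2 H
  atom 5: C, bond orders sum to 2 (valence 4) → 2 H
  atom 6: C, bond orders sum to 3 (valence 4) → 1 H
  atom 7: C, bond orders sum to 2 (valence 4) → 2 H
  atom 8: C, bond orders sum to 4 (valence 4) → 0 H
  atom 9: O, bond orders sum to 2 (valence 2) → 0 H
  atom 10: C, bond orders sum to 1 (valence 4) → 3 H
  atom 11: C, bond orders sum to 4 (valence 4) → 0 H
  atom 12: O, bond orders sum to 2 (valence 2) → 0 H
  atom 13: O, bond orders sum to 2 (valence 2) → 0 H
  atom 14: C, bond orders sum to 1 (valence 4) → 3 H
Totals → C:9, H:15, N:1, O:4.
In Hill order: C9H15NO4.

C9H15NO4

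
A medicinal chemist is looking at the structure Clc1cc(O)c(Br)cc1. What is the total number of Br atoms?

Scan the SMILES for Br atoms (remember two-letter symbols like Cl and Br are single atoms).
Bromine count: 1.

1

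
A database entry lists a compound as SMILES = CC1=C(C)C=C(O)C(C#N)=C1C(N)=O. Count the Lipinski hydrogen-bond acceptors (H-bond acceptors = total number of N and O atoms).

4

N atoms: 2; O atoms: 2.
Lipinski HBA = 2 + 2 = 4.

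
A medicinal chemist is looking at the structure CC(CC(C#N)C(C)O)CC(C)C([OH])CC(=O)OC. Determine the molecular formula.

Walk through each heavy atom and fill implicit hydrogens from standard valence (C 4, N 3, O 2, S 2, halogen 1):
  atom 1: C, bond orders sum to 1 (valence 4) → 3 H
  atom 2: C, bond orders sum to 3 (valence 4) → 1 H
  atom 3: C, bond orders sum to 2 (valence 4) → 2 H
  atom 4: C, bond orders sum to 3 (valence 4) → 1 H
  atom 5: C, bond orders sum to 4 (valence 4) → 0 H
  atom 6: N, bond orders sum to 3 (valence 3) → 0 H
  atom 7: C, bond orders sum to 3 (valence 4) → 1 H
  atom 8: C, bond orders sum to 1 (valence 4) → 3 H
  atom 9: O, bond orders sum to 1 (valence 2) → 1 H
  atom 10: C, bond orders sum to 2 (valence 4) → 2 H
  atom 11: C, bond orders sum to 3 (valence 4) → 1 H
  atom 12: C, bond orders sum to 1 (valence 4) → 3 H
  atom 13: C, bond orders sum to 3 (valence 4) → 1 H
  atom 14: O with explicit H count 1
  atom 15: C, bond orders sum to 2 (valence 4) → 2 H
  atom 16: C, bond orders sum to 4 (valence 4) → 0 H
  atom 17: O, bond orders sum to 2 (valence 2) → 0 H
  atom 18: O, bond orders sum to 2 (valence 2) → 0 H
  atom 19: C, bond orders sum to 1 (valence 4) → 3 H
Totals → C:14, H:25, N:1, O:4.

C14H25NO4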